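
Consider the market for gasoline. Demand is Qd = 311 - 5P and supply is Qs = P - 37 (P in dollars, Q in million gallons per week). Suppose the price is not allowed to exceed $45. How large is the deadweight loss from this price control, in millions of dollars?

Setting quantity demanded equal to quantity supplied, 311 - 5P = P - 37, gives P* = 58 and Q* = 21.
Since 45 < 58, the ceiling is binding.
At P = 45: Qd = 311 - 5·45 = 86 and Qs = 45 - 37 = 8.
Quantity traded falls to 8. At Q = 8 the demand price is (311 - 8)/5 = 60.6 and the supply price is 37 + 8 = 45.
Deadweight loss = ½ · (60.6 - 45) · (21 - 8) = ½ · 15.6 · 13 = 101.4.

101.4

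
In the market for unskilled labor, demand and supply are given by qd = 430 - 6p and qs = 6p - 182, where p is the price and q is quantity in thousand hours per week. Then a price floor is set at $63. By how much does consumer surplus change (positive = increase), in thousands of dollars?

-1056

Equilibrium: 430 - 6p = 6p - 182, so 612 = 12p and p* = 51, q* = 124.
Since 63 > 51, the floor is binding.
At p = 63: qd = 430 - 6·63 = 52 and qs = 6·63 - 182 = 196.
Consumer surplus without the control is ½ · (215/3 - 51) · 124 = 3844/3.
With the floor, consumers buy 52 units at 63, so CS = ½ · (215/3 - 63) · 52 = 676/3.
Change in consumer surplus = 676/3 - 3844/3 = -1056.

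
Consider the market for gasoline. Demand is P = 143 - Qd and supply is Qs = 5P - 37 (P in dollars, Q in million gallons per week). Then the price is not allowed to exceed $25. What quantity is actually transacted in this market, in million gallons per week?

Rearranging demand gives Qd = 143 - P. Setting quantity demanded equal to quantity supplied, 143 - P = 5P - 37, gives P* = 30 and Q* = 113.
Because the ceiling (25) lies below the market-clearing price, it is binding.
At P = 25: Qd = 143 - 25 = 118 and Qs = 5·25 - 37 = 88.
The quantity actually transacted is the short side, supply: 88.

88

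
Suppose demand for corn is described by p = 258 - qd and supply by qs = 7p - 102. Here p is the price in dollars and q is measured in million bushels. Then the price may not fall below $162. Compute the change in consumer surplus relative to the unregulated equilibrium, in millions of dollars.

Rearranging demand gives qd = 258 - p. Setting quantity demanded equal to quantity supplied, 258 - p = 7p - 102, gives p* = 45 and q* = 213.
Since 162 > 45, the floor is binding.
At p = 162: qd = 258 - 162 = 96 and qs = 7·162 - 102 = 1032.
Consumer surplus without the control is ½ · (258 - 45) · 213 = 22684.5.
With the floor, consumers buy 96 units at 162, so CS = ½ · (258 - 162) · 96 = 4608.
Change in consumer surplus = 4608 - 22684.5 = -18076.5.

-18076.5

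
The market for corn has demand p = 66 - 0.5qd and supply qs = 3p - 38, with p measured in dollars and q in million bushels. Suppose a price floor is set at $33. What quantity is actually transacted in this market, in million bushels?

Rearranging demand gives qd = 132 - 2p. Equilibrium: 132 - 2p = 3p - 38, so 170 = 5p and p* = 34, q* = 64.
The floor of 33 is below the equilibrium price 34, so it is not binding; the market clears at p* = 34, q* = 64.

64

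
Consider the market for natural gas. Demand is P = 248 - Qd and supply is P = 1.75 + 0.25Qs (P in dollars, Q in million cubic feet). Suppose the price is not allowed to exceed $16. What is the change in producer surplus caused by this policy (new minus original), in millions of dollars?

-4445

Rearranging demand gives Qd = 248 - P; rearranging supply gives Qs = 4P - 7. Without the control the market clears where 248 - P = 4P - 7, i.e. P* = 51 and Q* = 197.
Because the ceiling (16) lies below the market-clearing price, it is binding.
At P = 16: Qd = 248 - 16 = 232 and Qs = 4·16 - 7 = 57.
Producer surplus without the control is ½ · (51 - 1.75) · 197 = 4851.125.
With the ceiling, producers sell 57 units at 16, so PS = ½ · (16 - 1.75) · 57 = 406.125.
Change in producer surplus = 406.125 - 4851.125 = -4445.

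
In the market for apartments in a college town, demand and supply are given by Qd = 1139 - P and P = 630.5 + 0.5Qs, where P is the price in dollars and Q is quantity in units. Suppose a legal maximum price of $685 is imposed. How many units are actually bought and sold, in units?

109

Rearranging supply gives Qs = 2P - 1261. Setting quantity demanded equal to quantity supplied, 1139 - P = 2P - 1261, gives P* = 800 and Q* = 339.
Since 685 < 800, the ceiling is binding.
At P = 685: Qd = 1139 - 685 = 454 and Qs = 2·685 - 1261 = 109.
The quantity actually transacted is the short side, supply: 109.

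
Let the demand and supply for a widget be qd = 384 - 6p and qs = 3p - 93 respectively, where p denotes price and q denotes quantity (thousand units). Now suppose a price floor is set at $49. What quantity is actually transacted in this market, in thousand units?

66

Equilibrium: 384 - 6p = 3p - 93, so 477 = 9p and p* = 53, q* = 66.
The floor of 49 is below the equilibrium price 53, so it is not binding; the market clears at p* = 53, q* = 66.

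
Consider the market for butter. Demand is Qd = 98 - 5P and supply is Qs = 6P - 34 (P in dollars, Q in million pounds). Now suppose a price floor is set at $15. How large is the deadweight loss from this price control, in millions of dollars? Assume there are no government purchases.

41.25

Equilibrium: 98 - 5P = 6P - 34, so 132 = 11P and P* = 12, Q* = 38.
Since 15 > 12, the floor is binding.
At P = 15: Qd = 98 - 5·15 = 23 and Qs = 6·15 - 34 = 56.
Quantity traded falls to 23. At Q = 23 the demand price is (98 - 23)/5 = 15 and the supply price is (34 + 23)/6 = 9.5.
Deadweight loss = ½ · (15 - 9.5) · (38 - 23) = ½ · 5.5 · 15 = 41.25.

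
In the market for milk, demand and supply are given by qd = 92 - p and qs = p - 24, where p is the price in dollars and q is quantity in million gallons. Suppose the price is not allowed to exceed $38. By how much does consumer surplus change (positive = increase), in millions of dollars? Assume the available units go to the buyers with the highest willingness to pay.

In a free market, 92 - p = p - 24 gives the equilibrium p* = 58, q* = 34.
Since 38 < 58, the ceiling is binding.
At p = 38: qd = 92 - 38 = 54 and qs = 38 - 24 = 14.
Consumer surplus without the control is ½ · (92 - 58) · 34 = 578.
With the ceiling, 14 units are sold at 38 (assume they go to the highest-value buyers). The demand price at q = 14 is 78, so CS = ½ · [(92 - 38) + (78 - 38)] · 14 = 658.
Change in consumer surplus = 658 - 578 = 80.

80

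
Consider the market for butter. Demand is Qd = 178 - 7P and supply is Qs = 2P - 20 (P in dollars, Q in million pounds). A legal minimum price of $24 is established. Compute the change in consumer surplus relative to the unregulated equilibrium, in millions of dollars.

-34

Setting quantity demanded equal to quantity supplied, 178 - 7P = 2P - 20, gives P* = 22 and Q* = 24.
Since 24 > 22, the floor is binding.
At P = 24: Qd = 178 - 7·24 = 10 and Qs = 2·24 - 20 = 28.
Consumer surplus without the control is ½ · (178/7 - 22) · 24 = 288/7.
With the floor, consumers buy 10 units at 24, so CS = ½ · (178/7 - 24) · 10 = 50/7.
Change in consumer surplus = 50/7 - 288/7 = -34.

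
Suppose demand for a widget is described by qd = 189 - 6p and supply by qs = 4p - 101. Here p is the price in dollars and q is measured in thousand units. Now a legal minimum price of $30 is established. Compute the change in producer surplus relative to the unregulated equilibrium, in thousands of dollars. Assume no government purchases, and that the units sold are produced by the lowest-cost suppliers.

4.5

Without the control the market clears where 189 - 6p = 4p - 101, i.e. p* = 29 and q* = 15.
Since 30 > 29, the floor is binding.
At p = 30: qd = 189 - 6·30 = 9 and qs = 4·30 - 101 = 19.
Producer surplus without the control is ½ · (29 - 25.25) · 15 = 28.125.
With the floor, 9 units are sold at 30. The supply price at q = 9 is 27.5, so PS = ½ · [(30 - 25.25) + (30 - 27.5)] · 9 = 32.625.
Change in producer surplus = 32.625 - 28.125 = 4.5.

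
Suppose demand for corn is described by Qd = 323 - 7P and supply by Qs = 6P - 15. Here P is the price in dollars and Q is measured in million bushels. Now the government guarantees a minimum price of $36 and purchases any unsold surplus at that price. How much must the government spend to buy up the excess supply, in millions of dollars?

4680

Without the control the market clears where 323 - 7P = 6P - 15, i.e. P* = 26 and Q* = 141.
The floor of 36 is above the equilibrium price 26, so it binds.
At P = 36: Qd = 323 - 7·36 = 71 and Qs = 6·36 - 15 = 201.
Surplus = Qs - Qd = 130.
Government expenditure = surplus × support price = 130 × 36 = 4680.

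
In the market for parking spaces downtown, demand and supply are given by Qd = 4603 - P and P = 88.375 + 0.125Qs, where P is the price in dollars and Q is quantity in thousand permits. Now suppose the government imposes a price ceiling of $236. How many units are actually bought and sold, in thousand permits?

1181

Rearranging supply gives Qs = 8P - 707. In a free market, 4603 - P = 8P - 707 gives the equilibrium P* = 590, Q* = 4013.
Because the ceiling (236) lies below the market-clearing price, it is binding.
At P = 236: Qd = 4603 - 236 = 4367 and Qs = 8·236 - 707 = 1181.
The quantity actually transacted is the short side, supply: 1181.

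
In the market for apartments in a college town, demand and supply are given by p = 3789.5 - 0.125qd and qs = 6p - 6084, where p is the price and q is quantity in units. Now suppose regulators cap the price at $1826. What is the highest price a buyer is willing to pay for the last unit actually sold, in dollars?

3180.5

Rearranging demand gives qd = 30316 - 8p. Equilibrium: 30316 - 8p = 6p - 6084, so 36400 = 14p and p* = 2600, q* = 9516.
Because the ceiling (1826) lies below the market-clearing price, it is binding.
At p = 1826: qd = 30316 - 8·1826 = 15708 and qs = 6·1826 - 6084 = 4872.
Only 4872 units reach the market. On the demand curve, the marginal buyer's willingness to pay at q = 4872 is (30316 - 4872)/8 = 3180.5.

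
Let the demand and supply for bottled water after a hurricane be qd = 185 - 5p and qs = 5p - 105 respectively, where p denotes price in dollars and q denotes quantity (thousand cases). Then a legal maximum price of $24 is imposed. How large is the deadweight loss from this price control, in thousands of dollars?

125

Without the control the market clears where 185 - 5p = 5p - 105, i.e. p* = 29 and q* = 40.
Since 24 < 29, the ceiling is binding.
At p = 24: qd = 185 - 5·24 = 65 and qs = 5·24 - 105 = 15.
Quantity traded falls to 15. At q = 15 the demand price is (185 - 15)/5 = 34 and the supply price is (105 + 15)/5 = 24.
Deadweight loss = ½ · (34 - 24) · (40 - 15) = ½ · 10 · 25 = 125.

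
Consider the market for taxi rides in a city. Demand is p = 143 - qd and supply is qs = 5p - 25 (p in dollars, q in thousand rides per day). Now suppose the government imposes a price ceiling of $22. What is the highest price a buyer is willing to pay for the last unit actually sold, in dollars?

Rearranging demand gives qd = 143 - p. Setting quantity demanded equal to quantity supplied, 143 - p = 5p - 25, gives p* = 28 and q* = 115.
Since 22 < 28, the ceiling is binding.
At p = 22: qd = 143 - 22 = 121 and qs = 5·22 - 25 = 85.
Only 85 units reach the market. On the demand curve, the marginal buyer's willingness to pay at q = 85 is (143 - 85) = 58.

58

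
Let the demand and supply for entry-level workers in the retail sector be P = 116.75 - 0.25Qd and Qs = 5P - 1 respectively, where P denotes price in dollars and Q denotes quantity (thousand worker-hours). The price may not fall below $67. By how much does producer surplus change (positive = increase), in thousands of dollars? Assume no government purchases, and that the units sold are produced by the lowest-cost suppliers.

2625

Rearranging demand gives Qd = 467 - 4P. Equilibrium: 467 - 4P = 5P - 1, so 468 = 9P and P* = 52, Q* = 259.
The floor of 67 is above the equilibrium price 52, so it binds.
At P = 67: Qd = 467 - 4·67 = 199 and Qs = 5·67 - 1 = 334.
Producer surplus without the control is ½ · (52 - 0.2) · 259 = 6708.1.
With the floor, 199 units are sold at 67. The supply price at Q = 199 is 40, so PS = ½ · [(67 - 0.2) + (67 - 40)] · 199 = 9333.1.
Change in producer surplus = 9333.1 - 6708.1 = 2625.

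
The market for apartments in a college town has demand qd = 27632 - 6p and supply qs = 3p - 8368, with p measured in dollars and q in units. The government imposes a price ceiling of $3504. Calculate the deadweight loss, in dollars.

Setting quantity demanded equal to quantity supplied, 27632 - 6p = 3p - 8368, gives p* = 4000 and q* = 3632.
Because the ceiling (3504) lies below the market-clearing price, it is binding.
At p = 3504: qd = 27632 - 6·3504 = 6608 and qs = 3·3504 - 8368 = 2144.
Quantity traded falls to 2144. At q = 2144 the demand price is (27632 - 2144)/6 = 4248 and the supply price is (8368 + 2144)/3 = 3504.
Deadweight loss = ½ · (4248 - 3504) · (3632 - 2144) = ½ · 744 · 1488 = 553536.

553536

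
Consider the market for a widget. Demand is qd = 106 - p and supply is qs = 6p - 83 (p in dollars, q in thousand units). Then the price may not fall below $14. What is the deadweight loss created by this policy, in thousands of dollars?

0

Without the control the market clears where 106 - p = 6p - 83, i.e. p* = 27 and q* = 79.
Since 14 is below p* = 27, the floor does not bind and the free-market outcome prevails.
Since the control does not bind, no trades are prevented and deadweight loss is zero.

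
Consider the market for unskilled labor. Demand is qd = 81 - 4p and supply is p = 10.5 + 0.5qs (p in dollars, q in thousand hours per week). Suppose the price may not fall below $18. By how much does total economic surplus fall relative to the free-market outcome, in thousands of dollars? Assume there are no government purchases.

Rearranging supply gives qs = 2p - 21. Equilibrium: 81 - 4p = 2p - 21, so 102 = 6p and p* = 17, q* = 13.
The floor of 18 is above the equilibrium price 17, so it binds.
At p = 18: qd = 81 - 4·18 = 9 and qs = 2·18 - 21 = 15.
Quantity traded falls to 9. At q = 9 the demand price is (81 - 9)/4 = 18 and the supply price is (21 + 9)/2 = 15.
Deadweight loss = ½ · (18 - 15) · (13 - 9) = ½ · 3 · 4 = 6.

6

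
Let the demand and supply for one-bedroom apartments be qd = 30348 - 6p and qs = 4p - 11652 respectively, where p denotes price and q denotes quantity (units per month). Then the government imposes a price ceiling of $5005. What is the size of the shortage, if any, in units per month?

0

Equilibrium: 30348 - 6p = 4p - 11652, so 42000 = 10p and p* = 4200, q* = 5148.
Since 5005 is above p* = 4200, the ceiling does not bind and the free-market outcome prevails.
Since the control does not bind, there is no shortage.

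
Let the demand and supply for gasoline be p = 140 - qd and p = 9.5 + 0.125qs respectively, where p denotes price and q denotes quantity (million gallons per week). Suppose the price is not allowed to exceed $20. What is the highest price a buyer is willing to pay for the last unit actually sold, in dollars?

56

Rearranging demand gives qd = 140 - p; rearranging supply gives qs = 8p - 76. In a free market, 140 - p = 8p - 76 gives the equilibrium p* = 24, q* = 116.
The ceiling of 20 is below the equilibrium price 24, so it binds.
At p = 20: qd = 140 - 20 = 120 and qs = 8·20 - 76 = 84.
Only 84 units reach the market. On the demand curve, the marginal buyer's willingness to pay at q = 84 is (140 - 84) = 56.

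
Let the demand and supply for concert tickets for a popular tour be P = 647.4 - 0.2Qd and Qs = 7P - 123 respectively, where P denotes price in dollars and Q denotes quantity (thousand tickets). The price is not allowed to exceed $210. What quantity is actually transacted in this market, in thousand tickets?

Rearranging demand gives Qd = 3237 - 5P. Equilibrium: 3237 - 5P = 7P - 123, so 3360 = 12P and P* = 280, Q* = 1837.
Because the ceiling (210) lies below the market-clearing price, it is binding.
At P = 210: Qd = 3237 - 5·210 = 2187 and Qs = 7·210 - 123 = 1347.
The quantity actually transacted is the short side, supply: 1347.

1347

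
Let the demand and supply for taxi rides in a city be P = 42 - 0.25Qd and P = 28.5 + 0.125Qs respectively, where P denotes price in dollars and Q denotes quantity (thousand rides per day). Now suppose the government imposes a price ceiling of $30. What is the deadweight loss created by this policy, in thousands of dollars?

108

Rearranging demand gives Qd = 168 - 4P; rearranging supply gives Qs = 8P - 228. In a free market, 168 - 4P = 8P - 228 gives the equilibrium P* = 33, Q* = 36.
Because the ceiling (30) lies below the market-clearing price, it is binding.
At P = 30: Qd = 168 - 4·30 = 48 and Qs = 8·30 - 228 = 12.
Quantity traded falls to 12. At Q = 12 the demand price is (168 - 12)/4 = 39 and the supply price is (228 + 12)/8 = 30.
Deadweight loss = ½ · (39 - 30) · (36 - 12) = ½ · 9 · 24 = 108.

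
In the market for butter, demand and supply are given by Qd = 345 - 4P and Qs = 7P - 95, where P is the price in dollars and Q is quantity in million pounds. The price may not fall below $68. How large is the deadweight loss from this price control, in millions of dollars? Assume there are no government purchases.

In a free market, 345 - 4P = 7P - 95 gives the equilibrium P* = 40, Q* = 185.
The floor of 68 is above the equilibrium price 40, so it binds.
At P = 68: Qd = 345 - 4·68 = 73 and Qs = 7·68 - 95 = 381.
Quantity traded falls to 73. At Q = 73 the demand price is (345 - 73)/4 = 68 and the supply price is (95 + 73)/7 = 24.
Deadweight loss = ½ · (68 - 24) · (185 - 73) = ½ · 44 · 112 = 2464.

2464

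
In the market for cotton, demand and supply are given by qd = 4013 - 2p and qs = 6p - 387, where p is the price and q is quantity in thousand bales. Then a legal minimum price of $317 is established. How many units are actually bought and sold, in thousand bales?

2913

Without the control the market clears where 4013 - 2p = 6p - 387, i.e. p* = 550 and q* = 2913.
The floor of 317 is below the equilibrium price 550, so it is not binding; the market clears at p* = 550, q* = 2913.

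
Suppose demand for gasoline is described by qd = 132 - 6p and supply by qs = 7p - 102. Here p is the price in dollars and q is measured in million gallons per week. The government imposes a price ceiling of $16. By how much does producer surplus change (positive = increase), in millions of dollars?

Setting quantity demanded equal to quantity supplied, 132 - 6p = 7p - 102, gives p* = 18 and q* = 24.
Since 16 < 18, the ceiling is binding.
At p = 16: qd = 132 - 6·16 = 36 and qs = 7·16 - 102 = 10.
Producer surplus without the control is ½ · (18 - 102/7) · 24 = 288/7.
With the ceiling, producers sell 10 units at 16, so PS = ½ · (16 - 102/7) · 10 = 50/7.
Change in producer surplus = 50/7 - 288/7 = -34.

-34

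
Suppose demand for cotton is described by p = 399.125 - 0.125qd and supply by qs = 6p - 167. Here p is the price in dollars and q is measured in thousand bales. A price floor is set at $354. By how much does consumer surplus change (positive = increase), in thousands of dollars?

Rearranging demand gives qd = 3193 - 8p. In a free market, 3193 - 8p = 6p - 167 gives the equilibrium p* = 240, q* = 1273.
Because the floor (354) lies above the market-clearing price, it is binding.
At p = 354: qd = 3193 - 8·354 = 361 and qs = 6·354 - 167 = 1957.
Consumer surplus without the control is ½ · (399.125 - 240) · 1273 = 101283.0625.
With the floor, consumers buy 361 units at 354, so CS = ½ · (399.125 - 354) · 361 = 8145.0625.
Change in consumer surplus = 8145.0625 - 101283.0625 = -93138.

-93138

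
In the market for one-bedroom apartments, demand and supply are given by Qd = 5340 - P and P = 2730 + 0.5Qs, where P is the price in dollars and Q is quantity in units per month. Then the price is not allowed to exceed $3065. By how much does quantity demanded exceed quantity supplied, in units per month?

1605

Rearranging supply gives Qs = 2P - 5460. Setting quantity demanded equal to quantity supplied, 5340 - P = 2P - 5460, gives P* = 3600 and Q* = 1740.
Because the ceiling (3065) lies below the market-clearing price, it is binding.
At P = 3065: Qd = 5340 - 3065 = 2275 and Qs = 2·3065 - 5460 = 670.
Shortage = Qd - Qs = 2275 - 670 = 1605.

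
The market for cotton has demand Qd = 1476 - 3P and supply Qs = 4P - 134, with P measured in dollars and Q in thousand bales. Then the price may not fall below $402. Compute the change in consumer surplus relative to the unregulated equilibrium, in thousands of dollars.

-90816

In a free market, 1476 - 3P = 4P - 134 gives the equilibrium P* = 230, Q* = 786.
Since 402 > 230, the floor is binding.
At P = 402: Qd = 1476 - 3·402 = 270 and Qs = 4·402 - 134 = 1474.
Consumer surplus without the control is ½ · (492 - 230) · 786 = 102966.
With the floor, consumers buy 270 units at 402, so CS = ½ · (492 - 402) · 270 = 12150.
Change in consumer surplus = 12150 - 102966 = -90816.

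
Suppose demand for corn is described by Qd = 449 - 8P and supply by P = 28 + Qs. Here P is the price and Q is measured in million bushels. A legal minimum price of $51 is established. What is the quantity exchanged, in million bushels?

Rearranging supply gives Qs = P - 28. Without the control the market clears where 449 - 8P = P - 28, i.e. P* = 53 and Q* = 25.
The floor of 51 is below the equilibrium price 53, so it is not binding; the market clears at P* = 53, Q* = 25.

25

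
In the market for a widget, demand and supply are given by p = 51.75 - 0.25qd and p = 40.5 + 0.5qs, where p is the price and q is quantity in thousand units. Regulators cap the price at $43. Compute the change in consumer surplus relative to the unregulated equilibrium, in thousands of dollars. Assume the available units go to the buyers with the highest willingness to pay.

Rearranging demand gives qd = 207 - 4p; rearranging supply gives qs = 2p - 81. In a free market, 207 - 4p = 2p - 81 gives the equilibrium p* = 48, q* = 15.
Because the ceiling (43) lies below the market-clearing price, it is binding.
At p = 43: qd = 207 - 4·43 = 35 and qs = 2·43 - 81 = 5.
Consumer surplus without the control is ½ · (51.75 - 48) · 15 = 28.125.
With the ceiling, 5 units are sold at 43 (assume they go to the highest-value buyers). The demand price at q = 5 is 50.5, so CS = ½ · [(51.75 - 43) + (50.5 - 43)] · 5 = 40.625.
Change in consumer surplus = 40.625 - 28.125 = 12.5.

12.5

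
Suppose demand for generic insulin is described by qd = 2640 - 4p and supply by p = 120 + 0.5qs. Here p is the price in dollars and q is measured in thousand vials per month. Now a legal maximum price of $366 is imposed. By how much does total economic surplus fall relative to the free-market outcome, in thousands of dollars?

19494

Rearranging supply gives qs = 2p - 240. Without the control the market clears where 2640 - 4p = 2p - 240, i.e. p* = 480 and q* = 720.
Because the ceiling (366) lies below the market-clearing price, it is binding.
At p = 366: qd = 2640 - 4·366 = 1176 and qs = 2·366 - 240 = 492.
Quantity traded falls to 492. At q = 492 the demand price is (2640 - 492)/4 = 537 and the supply price is (240 + 492)/2 = 366.
Deadweight loss = ½ · (537 - 366) · (720 - 492) = ½ · 171 · 228 = 19494.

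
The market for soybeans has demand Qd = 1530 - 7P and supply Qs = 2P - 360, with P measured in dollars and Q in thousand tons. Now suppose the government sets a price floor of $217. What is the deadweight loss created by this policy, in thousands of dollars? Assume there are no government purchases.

771.75

Setting quantity demanded equal to quantity supplied, 1530 - 7P = 2P - 360, gives P* = 210 and Q* = 60.
The floor of 217 is above the equilibrium price 210, so it binds.
At P = 217: Qd = 1530 - 7·217 = 11 and Qs = 2·217 - 360 = 74.
Quantity traded falls to 11. At Q = 11 the demand price is (1530 - 11)/7 = 217 and the supply price is (360 + 11)/2 = 185.5.
Deadweight loss = ½ · (217 - 185.5) · (60 - 11) = ½ · 31.5 · 49 = 771.75.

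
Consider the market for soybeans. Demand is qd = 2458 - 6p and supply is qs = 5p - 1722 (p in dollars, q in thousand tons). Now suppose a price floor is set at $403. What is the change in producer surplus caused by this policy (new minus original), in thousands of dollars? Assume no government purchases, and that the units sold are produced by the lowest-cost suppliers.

-984.4

Setting quantity demanded equal to quantity supplied, 2458 - 6p = 5p - 1722, gives p* = 380 and q* = 178.
The floor of 403 is above the equilibrium price 380, so it binds.
At p = 403: qd = 2458 - 6·403 = 40 and qs = 5·403 - 1722 = 293.
Producer surplus without the control is ½ · (380 - 344.4) · 178 = 3168.4.
With the floor, 40 units are sold at 403. The supply price at q = 40 is 352.4, so PS = ½ · [(403 - 344.4) + (403 - 352.4)] · 40 = 2184.
Change in producer surplus = 2184 - 3168.4 = -984.4.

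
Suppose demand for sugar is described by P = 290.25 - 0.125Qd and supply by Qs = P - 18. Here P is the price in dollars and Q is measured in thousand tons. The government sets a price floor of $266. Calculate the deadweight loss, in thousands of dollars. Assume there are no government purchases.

1296

Rearranging demand gives Qd = 2322 - 8P. Equilibrium: 2322 - 8P = P - 18, so 2340 = 9P and P* = 260, Q* = 242.
Since 266 > 260, the floor is binding.
At P = 266: Qd = 2322 - 8·266 = 194 and Qs = 266 - 18 = 248.
Quantity traded falls to 194. At Q = 194 the demand price is (2322 - 194)/8 = 266 and the supply price is 18 + 194 = 212.
Deadweight loss = ½ · (266 - 212) · (242 - 194) = ½ · 54 · 48 = 1296.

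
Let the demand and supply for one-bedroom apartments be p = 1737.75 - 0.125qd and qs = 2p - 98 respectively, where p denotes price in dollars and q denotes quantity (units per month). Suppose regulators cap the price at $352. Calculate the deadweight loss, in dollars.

Rearranging demand gives qd = 13902 - 8p. Equilibrium: 13902 - 8p = 2p - 98, so 14000 = 10p and p* = 1400, q* = 2702.
Since 352 < 1400, the ceiling is binding.
At p = 352: qd = 13902 - 8·352 = 11086 and qs = 2·352 - 98 = 606.
Quantity traded falls to 606. At q = 606 the demand price is (13902 - 606)/8 = 1662 and the supply price is (98 + 606)/2 = 352.
Deadweight loss = ½ · (1662 - 352) · (2702 - 606) = ½ · 1310 · 2096 = 1372880.

1372880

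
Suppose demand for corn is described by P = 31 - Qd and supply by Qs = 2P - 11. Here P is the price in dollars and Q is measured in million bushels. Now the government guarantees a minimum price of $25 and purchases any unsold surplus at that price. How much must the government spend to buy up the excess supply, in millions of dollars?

825

Rearranging demand gives Qd = 31 - P. Without the control the market clears where 31 - P = 2P - 11, i.e. P* = 14 and Q* = 17.
The floor of 25 is above the equilibrium price 14, so it binds.
At P = 25: Qd = 31 - 25 = 6 and Qs = 2·25 - 11 = 39.
Surplus = Qs - Qd = 33.
Government expenditure = surplus × support price = 33 × 25 = 825.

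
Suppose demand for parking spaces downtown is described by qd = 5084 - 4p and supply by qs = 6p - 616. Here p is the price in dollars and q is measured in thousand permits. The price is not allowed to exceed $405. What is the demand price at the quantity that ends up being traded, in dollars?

In a free market, 5084 - 4p = 6p - 616 gives the equilibrium p* = 570, q* = 2804.
Because the ceiling (405) lies below the market-clearing price, it is binding.
At p = 405: qd = 5084 - 4·405 = 3464 and qs = 6·405 - 616 = 1814.
Only 1814 units reach the market. On the demand curve, the marginal buyer's willingness to pay at q = 1814 is (5084 - 1814)/4 = 817.5.

817.5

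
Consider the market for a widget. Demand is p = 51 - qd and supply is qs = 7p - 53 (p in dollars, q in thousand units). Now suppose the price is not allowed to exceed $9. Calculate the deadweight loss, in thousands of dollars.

Rearranging demand gives qd = 51 - p. In a free market, 51 - p = 7p - 53 gives the equilibrium p* = 13, q* = 38.
Since 9 < 13, the ceiling is binding.
At p = 9: qd = 51 - 9 = 42 and qs = 7·9 - 53 = 10.
Quantity traded falls to 10. At q = 10 the demand price is 51 - 10 = 41 and the supply price is (53 + 10)/7 = 9.
Deadweight loss = ½ · (41 - 9) · (38 - 10) = ½ · 32 · 28 = 448.

448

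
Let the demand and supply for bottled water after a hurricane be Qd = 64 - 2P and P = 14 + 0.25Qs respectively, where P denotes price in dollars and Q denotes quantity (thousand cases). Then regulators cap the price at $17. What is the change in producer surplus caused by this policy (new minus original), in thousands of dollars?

-54

Rearranging supply gives Qs = 4P - 56. Setting quantity demanded equal to quantity supplied, 64 - 2P = 4P - 56, gives P* = 20 and Q* = 24.
Because the ceiling (17) lies below the market-clearing price, it is binding.
At P = 17: Qd = 64 - 2·17 = 30 and Qs = 4·17 - 56 = 12.
Producer surplus without the control is ½ · (20 - 14) · 24 = 72.
With the ceiling, producers sell 12 units at 17, so PS = ½ · (17 - 14) · 12 = 18.
Change in producer surplus = 18 - 72 = -54.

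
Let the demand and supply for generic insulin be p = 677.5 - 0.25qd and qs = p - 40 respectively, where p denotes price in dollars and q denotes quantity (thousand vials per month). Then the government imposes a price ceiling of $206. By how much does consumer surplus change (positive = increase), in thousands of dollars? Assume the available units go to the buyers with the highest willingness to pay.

Rearranging demand gives qd = 2710 - 4p. Equilibrium: 2710 - 4p = p - 40, so 2750 = 5p and p* = 550, q* = 510.
The ceiling of 206 is below the equilibrium price 550, so it binds.
At p = 206: qd = 2710 - 4·206 = 1886 and qs = 206 - 40 = 166.
Consumer surplus without the control is ½ · (677.5 - 550) · 510 = 32512.5.
With the ceiling, 166 units are sold at 206 (assume they go to the highest-value buyers). The demand price at q = 166 is 636, so CS = ½ · [(677.5 - 206) + (636 - 206)] · 166 = 74824.5.
Change in consumer surplus = 74824.5 - 32512.5 = 42312.

42312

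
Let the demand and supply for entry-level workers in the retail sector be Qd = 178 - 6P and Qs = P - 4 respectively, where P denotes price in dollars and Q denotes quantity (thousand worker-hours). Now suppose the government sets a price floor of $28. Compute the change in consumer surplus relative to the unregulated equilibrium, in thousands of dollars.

Setting quantity demanded equal to quantity supplied, 178 - 6P = P - 4, gives P* = 26 and Q* = 22.
Because the floor (28) lies above the market-clearing price, it is binding.
At P = 28: Qd = 178 - 6·28 = 10 and Qs = 28 - 4 = 24.
Consumer surplus without the control is ½ · (89/3 - 26) · 22 = 121/3.
With the floor, consumers buy 10 units at 28, so CS = ½ · (89/3 - 28) · 10 = 25/3.
Change in consumer surplus = 25/3 - 121/3 = -32.

-32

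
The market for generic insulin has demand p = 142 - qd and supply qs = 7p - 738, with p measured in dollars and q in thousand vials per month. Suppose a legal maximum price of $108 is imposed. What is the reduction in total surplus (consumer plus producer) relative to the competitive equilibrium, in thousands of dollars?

Rearranging demand gives qd = 142 - p. Without the control the market clears where 142 - p = 7p - 738, i.e. p* = 110 and q* = 32.
The ceiling of 108 is below the equilibrium price 110, so it binds.
At p = 108: qd = 142 - 108 = 34 and qs = 7·108 - 738 = 18.
Quantity traded falls to 18. At q = 18 the demand price is 142 - 18 = 124 and the supply price is (738 + 18)/7 = 108.
Deadweight loss = ½ · (124 - 108) · (32 - 18) = ½ · 16 · 14 = 112.

112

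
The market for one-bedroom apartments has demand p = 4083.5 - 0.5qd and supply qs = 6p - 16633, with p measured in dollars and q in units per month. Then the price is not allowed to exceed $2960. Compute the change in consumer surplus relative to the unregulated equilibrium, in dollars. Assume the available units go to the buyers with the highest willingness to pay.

Rearranging demand gives qd = 8167 - 2p. Without the control the market clears where 8167 - 2p = 6p - 16633, i.e. p* = 3100 and q* = 1967.
Because the ceiling (2960) lies below the market-clearing price, it is binding.
At p = 2960: qd = 8167 - 2·2960 = 2247 and qs = 6·2960 - 16633 = 1127.
Consumer surplus without the control is ½ · (4083.5 - 3100) · 1967 = 967272.25.
With the ceiling, 1127 units are sold at 2960 (assume they go to the highest-value buyers). The demand price at q = 1127 is 3520, so CS = ½ · [(4083.5 - 2960) + (3520 - 2960)] · 1127 = 948652.25.
Change in consumer surplus = 948652.25 - 967272.25 = -18620.

-18620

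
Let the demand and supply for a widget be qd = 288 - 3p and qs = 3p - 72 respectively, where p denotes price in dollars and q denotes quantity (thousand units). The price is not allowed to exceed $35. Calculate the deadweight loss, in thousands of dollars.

Without the control the market clears where 288 - 3p = 3p - 72, i.e. p* = 60 and q* = 108.
Because the ceiling (35) lies below the market-clearing price, it is binding.
At p = 35: qd = 288 - 3·35 = 183 and qs = 3·35 - 72 = 33.
Quantity traded falls to 33. At q = 33 the demand price is (288 - 33)/3 = 85 and the supply price is (72 + 33)/3 = 35.
Deadweight loss = ½ · (85 - 35) · (108 - 33) = ½ · 50 · 75 = 1875.

1875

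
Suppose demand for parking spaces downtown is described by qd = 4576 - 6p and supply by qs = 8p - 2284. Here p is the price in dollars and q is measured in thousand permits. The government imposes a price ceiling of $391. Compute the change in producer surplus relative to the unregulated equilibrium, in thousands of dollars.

-122760

Setting quantity demanded equal to quantity supplied, 4576 - 6p = 8p - 2284, gives p* = 490 and q* = 1636.
The ceiling of 391 is below the equilibrium price 490, so it binds.
At p = 391: qd = 4576 - 6·391 = 2230 and qs = 8·391 - 2284 = 844.
Producer surplus without the control is ½ · (490 - 285.5) · 1636 = 167281.
With the ceiling, producers sell 844 units at 391, so PS = ½ · (391 - 285.5) · 844 = 44521.
Change in producer surplus = 44521 - 167281 = -122760.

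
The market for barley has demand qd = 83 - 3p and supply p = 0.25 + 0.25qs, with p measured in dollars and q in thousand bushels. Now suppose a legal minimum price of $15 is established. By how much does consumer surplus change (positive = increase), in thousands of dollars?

-127.5

Rearranging supply gives qs = 4p - 1. In a free market, 83 - 3p = 4p - 1 gives the equilibrium p* = 12, q* = 47.
Because the floor (15) lies above the market-clearing price, it is binding.
At p = 15: qd = 83 - 3·15 = 38 and qs = 4·15 - 1 = 59.
Consumer surplus without the control is ½ · (83/3 - 12) · 47 = 2209/6.
With the floor, consumers buy 38 units at 15, so CS = ½ · (83/3 - 15) · 38 = 722/3.
Change in consumer surplus = 722/3 - 2209/6 = -127.5.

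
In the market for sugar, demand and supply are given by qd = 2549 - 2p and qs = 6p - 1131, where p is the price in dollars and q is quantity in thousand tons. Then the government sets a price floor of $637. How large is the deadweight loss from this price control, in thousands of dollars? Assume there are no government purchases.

Equilibrium: 2549 - 2p = 6p - 1131, so 3680 = 8p and p* = 460, q* = 1629.
Because the floor (637) lies above the market-clearing price, it is binding.
At p = 637: qd = 2549 - 2·637 = 1275 and qs = 6·637 - 1131 = 2691.
Quantity traded falls to 1275. At q = 1275 the demand price is (2549 - 1275)/2 = 637 and the supply price is (1131 + 1275)/6 = 401.
Deadweight loss = ½ · (637 - 401) · (1629 - 1275) = ½ · 236 · 354 = 41772.

41772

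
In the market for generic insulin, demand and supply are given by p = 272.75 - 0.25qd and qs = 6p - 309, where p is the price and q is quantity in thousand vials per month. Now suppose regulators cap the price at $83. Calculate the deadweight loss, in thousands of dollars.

24367.5

Rearranging demand gives qd = 1091 - 4p. Equilibrium: 1091 - 4p = 6p - 309, so 1400 = 10p and p* = 140, q* = 531.
Since 83 < 140, the ceiling is binding.
At p = 83: qd = 1091 - 4·83 = 759 and qs = 6·83 - 309 = 189.
Quantity traded falls to 189. At q = 189 the demand price is (1091 - 189)/4 = 225.5 and the supply price is (309 + 189)/6 = 83.
Deadweight loss = ½ · (225.5 - 83) · (531 - 189) = ½ · 142.5 · 342 = 24367.5.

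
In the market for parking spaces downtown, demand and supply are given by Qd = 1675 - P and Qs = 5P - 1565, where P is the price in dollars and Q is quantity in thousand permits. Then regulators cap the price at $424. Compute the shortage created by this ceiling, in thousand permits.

696

Setting quantity demanded equal to quantity supplied, 1675 - P = 5P - 1565, gives P* = 540 and Q* = 1135.
Because the ceiling (424) lies below the market-clearing price, it is binding.
At P = 424: Qd = 1675 - 424 = 1251 and Qs = 5·424 - 1565 = 555.
Shortage = Qd - Qs = 1251 - 555 = 696.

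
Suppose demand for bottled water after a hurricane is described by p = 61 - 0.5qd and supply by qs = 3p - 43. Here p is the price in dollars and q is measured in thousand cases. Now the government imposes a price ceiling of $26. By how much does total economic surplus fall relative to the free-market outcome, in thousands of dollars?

Rearranging demand gives qd = 122 - 2p. Equilibrium: 122 - 2p = 3p - 43, so 165 = 5p and p* = 33, q* = 56.
Since 26 < 33, the ceiling is binding.
At p = 26: qd = 122 - 2·26 = 70 and qs = 3·26 - 43 = 35.
Quantity traded falls to 35. At q = 35 the demand price is (122 - 35)/2 = 43.5 and the supply price is (43 + 35)/3 = 26.
Deadweight loss = ½ · (43.5 - 26) · (56 - 35) = ½ · 17.5 · 21 = 183.75.

183.75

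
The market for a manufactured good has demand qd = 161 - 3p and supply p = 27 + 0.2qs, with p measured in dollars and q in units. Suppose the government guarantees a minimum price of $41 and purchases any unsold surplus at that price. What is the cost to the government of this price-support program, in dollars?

1312

Rearranging supply gives qs = 5p - 135. Equilibrium: 161 - 3p = 5p - 135, so 296 = 8p and p* = 37, q* = 50.
The floor of 41 is above the equilibrium price 37, so it binds.
At p = 41: qd = 161 - 3·41 = 38 and qs = 5·41 - 135 = 70.
Surplus = qs - qd = 32.
Government expenditure = surplus × support price = 32 × 41 = 1312.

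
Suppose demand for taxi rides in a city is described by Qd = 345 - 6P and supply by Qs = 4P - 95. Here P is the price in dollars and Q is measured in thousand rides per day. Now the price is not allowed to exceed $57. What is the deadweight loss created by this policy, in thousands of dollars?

0

In a free market, 345 - 6P = 4P - 95 gives the equilibrium P* = 44, Q* = 81.
The ceiling of 57 is above the equilibrium price 44, so it is not binding; the market clears at P* = 44, Q* = 81.
Since the control does not bind, no trades are prevented and deadweight loss is zero.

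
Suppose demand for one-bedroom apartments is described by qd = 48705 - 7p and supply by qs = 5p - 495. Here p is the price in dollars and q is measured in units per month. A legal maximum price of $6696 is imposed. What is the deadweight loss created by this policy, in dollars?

0

Setting quantity demanded equal to quantity supplied, 48705 - 7p = 5p - 495, gives p* = 4100 and q* = 20005.
The ceiling of 6696 is above the equilibrium price 4100, so it is not binding; the market clears at p* = 4100, q* = 20005.
Since the control does not bind, no trades are prevented and deadweight loss is zero.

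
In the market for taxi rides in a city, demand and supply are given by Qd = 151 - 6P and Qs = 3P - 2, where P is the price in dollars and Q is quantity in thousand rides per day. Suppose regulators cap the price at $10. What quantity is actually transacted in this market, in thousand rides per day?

Without the control the market clears where 151 - 6P = 3P - 2, i.e. P* = 17 and Q* = 49.
The ceiling of 10 is below the equilibrium price 17, so it binds.
At P = 10: Qd = 151 - 6·10 = 91 and Qs = 3·10 - 2 = 28.
The quantity actually transacted is the short side, supply: 28.

28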